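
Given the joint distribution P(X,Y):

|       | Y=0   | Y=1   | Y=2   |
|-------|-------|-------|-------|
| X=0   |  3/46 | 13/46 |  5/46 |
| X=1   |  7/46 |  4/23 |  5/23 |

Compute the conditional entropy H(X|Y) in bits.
0.9287 bits

H(X|Y) = H(X,Y) - H(Y)

H(X,Y) = -Σ_{x,y} P(x,y) log₂ P(x,y). Per-cell terms -P(x,y)·log₂P(x,y):
  X=0: 0.2569, 0.5152, 0.3480
  X=1: 0.4133, 0.4389, 0.4786
Sum of the 6 terms: H(X,Y) = 2.4509 bits

Marginal of Y (column sums):
  P(Y=0) = 3/46 + 7/46 = 5/23
  P(Y=1) = 13/46 + 4/23 = 21/46
  P(Y=2) = 5/46 + 5/23 = 15/46
H(Y) = -[(5/23)·log₂(5/23) + (21/46)·log₂(21/46) + (15/46)·log₂(15/46)]
  = 0.4786 + 0.5164 + 0.5272 = 1.5222 bits

H(X|Y) = H(X,Y) - H(Y) = 2.4509 - 1.5222 = 0.9287 bits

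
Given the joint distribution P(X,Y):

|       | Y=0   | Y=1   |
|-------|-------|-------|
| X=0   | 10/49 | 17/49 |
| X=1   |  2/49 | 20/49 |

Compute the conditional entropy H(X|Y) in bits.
0.9107 bits

H(X|Y) = H(X,Y) - H(Y)

H(X,Y) = -Σ_{x,y} P(x,y) log₂ P(x,y). Per-cell terms -P(x,y)·log₂P(x,y):
  X=0: 0.46791, 0.52986
  X=1: 0.18836, 0.52767
Sum of the 4 terms: H(X,Y) = 1.7138 bits

Marginal of Y (column sums):
  P(Y=0) = 10/49 + 2/49 = 12/49
  P(Y=1) = 17/49 + 20/49 = 37/49
H(Y) = -[(12/49)·log₂(12/49) + (37/49)·log₂(37/49)]
  = 0.49708 + 0.30601 = 0.8031 bits

H(X|Y) = H(X,Y) - H(Y) = 1.7138 - 0.8031 = 0.9107 bits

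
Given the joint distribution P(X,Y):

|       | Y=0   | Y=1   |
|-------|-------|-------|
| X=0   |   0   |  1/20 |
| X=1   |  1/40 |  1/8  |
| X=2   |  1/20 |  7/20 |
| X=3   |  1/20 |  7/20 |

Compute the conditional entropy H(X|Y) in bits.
1.6730 bits

H(X|Y) = H(X,Y) - H(Y)

H(X,Y) = -Σ_{x,y} P(x,y) log₂ P(x,y). Per-cell terms -P(x,y)·log₂P(x,y):
  X=0: 0.000000, 0.216096
  X=1: 0.133048, 0.375000
  X=2: 0.216096, 0.530101
  X=3: 0.216096, 0.530101
  (cells with P = 0 contribute 0)
Sum of the 8 terms: H(X,Y) = 2.21654 bits

Marginal of Y (column sums):
  P(Y=0) = 0 + 1/40 + 1/20 + 1/20 = 1/8
  P(Y=1) = 1/20 + 1/8 + 7/20 + 7/20 = 7/8
H(Y) = -[(1/8)·log₂(1/8) + (7/8)·log₂(7/8)]
  = 0.375000 + 0.168564 = 0.54356 bits

H(X|Y) = H(X,Y) - H(Y) = 2.21654 - 0.54356 = 1.6730 bits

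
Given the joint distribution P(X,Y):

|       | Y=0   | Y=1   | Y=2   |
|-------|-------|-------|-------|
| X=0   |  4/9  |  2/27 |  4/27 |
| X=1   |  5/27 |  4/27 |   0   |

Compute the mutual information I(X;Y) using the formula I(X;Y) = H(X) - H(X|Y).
0.1639 bits

I(X;Y) = H(X) - H(X|Y)

Marginal of X (row sums):
  P(X=0) = 4/9 + 2/27 + 4/27 = 2/3
  P(X=1) = 5/27 + 4/27 + 0 = 1/3
H(X) = -[(2/3)·log₂(2/3) + (1/3)·log₂(1/3)]
  = 0.389975 + 0.528321 = 0.918296 bits

Marginal of Y (column sums):
  P(Y=0) = 4/9 + 5/27 = 17/27
  P(Y=1) = 2/27 + 4/27 = 2/9
  P(Y=2) = 4/27 + 0 = 4/27
H(X|Y) = Σ_y P(y)·H(X|Y=y):
  Y=0: P(Y=0) = 17/27, P(X|Y=0) = (12/17, 5/17) → H(X|Y=0) = 0.873981
  Y=1: P(Y=1) = 2/9, P(X|Y=1) = (1/3, 2/3) → H(X|Y=1) = 0.918296
  Y=2: P(Y=2) = 4/27, P(X|Y=2) = (1, 0) → H(X|Y=2) = 0.000000
H(X|Y) = (17/27)·0.873981 + (2/9)·0.918296 + (4/27)·0.000000 = 0.754350 bits

I(X;Y) = H(X) - H(X|Y) = 0.918296 - 0.754350 = 0.1639 bits

Cross-check via I(X;Y) = H(X) + H(Y) - H(X,Y): computing H(Y) from the column sums and H(X,Y) from the 6 cells in the same way gives H(Y) = 1.310567 bits and H(X,Y) = 2.064917 bits, so
I(X;Y) = 0.918296 + 1.310567 - 2.064917 = 0.1639 bits ✓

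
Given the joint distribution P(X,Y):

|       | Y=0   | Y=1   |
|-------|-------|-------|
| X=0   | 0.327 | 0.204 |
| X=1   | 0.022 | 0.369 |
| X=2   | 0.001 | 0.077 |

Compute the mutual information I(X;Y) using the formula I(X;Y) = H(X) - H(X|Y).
0.2939 bits

I(X;Y) = H(X) - H(X|Y)

Marginal of X (row sums):
  P(X=0) = 0.327 + 0.204 = 0.531
  P(X=1) = 0.022 + 0.369 = 0.391
  P(X=2) = 0.001 + 0.077 = 0.078
H(X) = -[0.531·log₂(0.531) + 0.391·log₂(0.391) + 0.078·log₂(0.078)]
  = 0.484918 + 0.529711 + 0.287070 = 1.30170 bits

Marginal of Y (column sums):
  P(Y=0) = 0.327 + 0.022 + 0.001 = 0.350
  P(Y=1) = 0.204 + 0.369 + 0.077 = 0.650
H(X|Y) = Σ_y P(y)·H(X|Y=y):
  Y=0: P(Y=0) = 0.350, P(X|Y=0) = (327/350, 11/175, 1/350) → H(X|Y=0) = 0.366678
  Y=1: P(Y=1) = 0.650, P(X|Y=1) = (102/325, 369/650, 77/650) → H(X|Y=1) = 1.352978
H(X|Y) = 0.350·0.366678 + 0.650·1.352978 = 1.00777 bits

I(X;Y) = H(X) - H(X|Y) = 1.30170 - 1.00777 = 0.2939 bits

Cross-check via I(X;Y) = H(X) + H(Y) - H(X,Y): computing H(Y) from the column sums and H(X,Y) from the 6 cells in the same way gives H(Y) = 0.93407 bits and H(X,Y) = 1.94184 bits, so
I(X;Y) = 1.30170 + 0.93407 - 1.94184 = 0.2939 bits ✓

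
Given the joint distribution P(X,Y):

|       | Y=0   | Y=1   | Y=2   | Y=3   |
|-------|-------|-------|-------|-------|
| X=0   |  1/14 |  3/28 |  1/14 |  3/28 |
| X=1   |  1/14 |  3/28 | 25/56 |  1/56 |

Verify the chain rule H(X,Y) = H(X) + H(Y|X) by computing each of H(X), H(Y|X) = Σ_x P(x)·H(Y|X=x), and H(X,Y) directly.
H(X) = 0.9403 bits, H(Y|X) = 1.5345 bits, H(X,Y) = 2.4748 bits

Marginal of X (row sums):
  P(X=0) = 1/14 + 3/28 + 1/14 + 3/28 = 5/14
  P(X=1) = 1/14 + 3/28 + 25/56 + 1/56 = 9/14
H(X) = -[(5/14)·log₂(5/14) + (9/14)·log₂(9/14)]
  = 0.530510 + 0.409776 = 0.9403 bits

H(Y|X) = Σ_x P(x)·H(Y|X=x):
  X=0: P(X=0) = 5/14, P(Y|X=0) = (1/5, 3/10, 1/5, 3/10) → H(Y|X=0) = 1.970951
  X=1: P(X=1) = 9/14, P(Y|X=1) = (1/9, 1/6, 25/36, 1/36) → H(Y|X=1) = 1.291976
H(Y|X) = (5/14)·1.970951 + (9/14)·1.291976 = 1.5345 bits

H(X,Y) = -Σ_{x,y} P(x,y) log₂ P(x,y). Per-cell terms -P(x,y)·log₂P(x,y):
  X=0: 0.271954, 0.345256, 0.271954, 0.345256
  X=1: 0.271954, 0.345256, 0.519419, 0.103703
Sum of the 8 terms: H(X,Y) = 2.4748 bits

Chain rule check:
  H(X) + H(Y|X) = 0.9403 + 1.5345 = 2.4748 bits
  H(X,Y) = 2.4748 bits
✓ Chain rule verified.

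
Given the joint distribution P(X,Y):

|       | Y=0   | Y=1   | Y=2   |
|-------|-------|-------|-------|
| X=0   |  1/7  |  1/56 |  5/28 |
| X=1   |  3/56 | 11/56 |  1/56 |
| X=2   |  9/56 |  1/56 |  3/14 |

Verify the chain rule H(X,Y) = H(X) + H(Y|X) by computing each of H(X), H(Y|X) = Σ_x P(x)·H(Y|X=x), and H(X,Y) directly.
H(X) = 1.5677 bits, H(Y|X) = 1.1758 bits, H(X,Y) = 2.7435 bits

Marginal of X (row sums):
  P(X=0) = 1/7 + 1/56 + 5/28 = 19/56
  P(X=1) = 3/56 + 11/56 + 1/56 = 15/56
  P(X=2) = 9/56 + 1/56 + 3/14 = 11/28
H(X) = -[(19/56)·log₂(19/56) + (15/56)·log₂(15/56) + (11/28)·log₂(11/28)]
  = 0.5291 + 0.5091 + 0.5295 = 1.5677 bits

H(Y|X) = Σ_x P(x)·H(Y|X=x):
  X=0: P(X=0) = 19/56, P(Y|X=0) = (8/19, 1/19, 10/19) → H(Y|X=0) = 1.2364
  X=1: P(X=1) = 15/56, P(Y|X=1) = (1/5, 11/15, 1/15) → H(Y|X=1) = 1.0530
  X=2: P(X=2) = 11/28, P(Y|X=2) = (9/22, 1/22, 6/11) → H(Y|X=2) = 1.2072
H(Y|X) = (19/56)·1.2364 + (15/56)·1.0530 + (11/28)·1.2072 = 1.1758 bits

H(X,Y) = -Σ_{x,y} P(x,y) log₂ P(x,y). Per-cell terms -P(x,y)·log₂P(x,y):
  X=0: 0.4011, 0.1037, 0.4438
  X=1: 0.2262, 0.4612, 0.1037
  X=2: 0.4239, 0.1037, 0.4762
Sum of the 9 terms: H(X,Y) = 2.7435 bits

Chain rule check:
  H(X) + H(Y|X) = 1.5677 + 1.1758 = 2.7435 bits
  H(X,Y) = 2.7435 bits
✓ Chain rule verified.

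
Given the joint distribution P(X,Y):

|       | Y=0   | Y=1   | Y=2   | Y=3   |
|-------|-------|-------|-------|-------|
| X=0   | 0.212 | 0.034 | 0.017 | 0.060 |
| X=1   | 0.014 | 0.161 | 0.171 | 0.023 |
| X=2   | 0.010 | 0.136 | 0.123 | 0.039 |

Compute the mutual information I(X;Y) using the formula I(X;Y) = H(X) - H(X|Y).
0.4272 bits

I(X;Y) = H(X) - H(X|Y)

Marginal of X (row sums):
  P(X=0) = 0.212 + 0.034 + 0.017 + 0.060 = 0.323
  P(X=1) = 0.014 + 0.161 + 0.171 + 0.023 = 0.369
  P(X=2) = 0.010 + 0.136 + 0.123 + 0.039 = 0.308
H(X) = -[0.323·log₂(0.323) + 0.369·log₂(0.369) + 0.308·log₂(0.308)]
  = 0.5266 + 0.5307 + 0.5233 = 1.5806 bits

Marginal of Y (column sums):
  P(Y=0) = 0.212 + 0.014 + 0.010 = 0.236
  P(Y=1) = 0.034 + 0.161 + 0.136 = 0.331
  P(Y=2) = 0.017 + 0.171 + 0.123 = 0.311
  P(Y=3) = 0.060 + 0.023 + 0.039 = 0.122
H(X|Y) = Σ_y P(y)·H(X|Y=y):
  Y=0: P(Y=0) = 0.236, P(X|Y=0) = (53/59, 7/118, 5/118) → H(X|Y=0) = 0.5740
  Y=1: P(Y=1) = 0.331, P(X|Y=1) = (34/331, 161/331, 136/331) → H(X|Y=1) = 1.3702
  Y=2: P(Y=2) = 0.311, P(X|Y=2) = (17/311, 171/311, 123/311) → H(X|Y=2) = 1.2330
  Y=3: P(Y=3) = 0.122, P(X|Y=3) = (30/61, 23/122, 39/122) → H(X|Y=3) = 1.4833
H(X|Y) = 0.236·0.5740 + 0.331·1.3702 + 0.311·1.2330 + 0.122·1.4833 = 1.1534 bits

I(X;Y) = H(X) - H(X|Y) = 1.5806 - 1.1534 = 0.4272 bits

Cross-check via I(X;Y) = H(X) + H(Y) - H(X,Y): computing H(Y) from the column sums and H(X,Y) from the 12 cells in the same way gives H(Y) = 1.9139 bits and H(X,Y) = 3.0673 bits, so
I(X;Y) = 1.5806 + 1.9139 - 3.0673 = 0.4272 bits ✓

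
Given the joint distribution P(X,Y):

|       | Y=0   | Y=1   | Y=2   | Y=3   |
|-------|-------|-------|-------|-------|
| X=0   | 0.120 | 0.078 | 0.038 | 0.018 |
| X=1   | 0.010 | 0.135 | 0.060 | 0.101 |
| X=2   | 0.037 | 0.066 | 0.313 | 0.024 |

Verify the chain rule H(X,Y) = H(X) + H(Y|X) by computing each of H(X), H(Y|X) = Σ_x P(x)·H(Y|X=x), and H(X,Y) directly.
H(X) = 1.5461 bits, H(Y|X) = 1.5141 bits, H(X,Y) = 3.0602 bits

Marginal of X (row sums):
  P(X=0) = 0.120 + 0.078 + 0.038 + 0.018 = 0.254
  P(X=1) = 0.010 + 0.135 + 0.060 + 0.101 = 0.306
  P(X=2) = 0.037 + 0.066 + 0.313 + 0.024 = 0.440
H(X) = -[0.254·log₂(0.254) + 0.306·log₂(0.306) + 0.440·log₂(0.440)]
  = 0.5022 + 0.5228 + 0.5211 = 1.5461 bits

H(Y|X) = Σ_x P(x)·H(Y|X=x):
  X=0: P(X=0) = 0.254, P(Y|X=0) = (60/127, 39/127, 19/127, 9/127) → H(Y|X=0) = 1.7148
  X=1: P(X=1) = 0.306, P(Y|X=1) = (5/153, 15/34, 10/51, 101/306) → H(Y|X=1) = 1.6708
  X=2: P(X=2) = 0.440, P(Y|X=2) = (37/440, 3/20, 313/440, 3/55) → H(Y|X=2) = 1.2893
H(Y|X) = 0.254·1.7148 + 0.306·1.6708 + 0.440·1.2893 = 1.5141 bits

H(X,Y) = -Σ_{x,y} P(x,y) log₂ P(x,y). Per-cell terms -P(x,y)·log₂P(x,y):
  X=0: 0.3671, 0.2871, 0.1793, 0.1043
  X=1: 0.0664, 0.3900, 0.2435, 0.3341
  X=2: 0.1760, 0.2588, 0.5245, 0.1291
Sum of the 12 terms: H(X,Y) = 3.0602 bits

Chain rule check:
  H(X) + H(Y|X) = 1.5461 + 1.5141 = 3.0602 bits
  H(X,Y) = 3.0602 bits
✓ Chain rule verified.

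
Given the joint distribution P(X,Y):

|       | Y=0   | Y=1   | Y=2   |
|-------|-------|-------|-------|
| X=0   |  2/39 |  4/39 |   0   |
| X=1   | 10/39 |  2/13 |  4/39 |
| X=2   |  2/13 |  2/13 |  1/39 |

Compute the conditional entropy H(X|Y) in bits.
1.3569 bits

H(X|Y) = H(X,Y) - H(Y)

H(X,Y) = -Σ_{x,y} P(x,y) log₂ P(x,y). Per-cell terms -P(x,y)·log₂P(x,y):
  X=0: 0.21976, 0.33696, 0.00000
  X=1: 0.50345, 0.41545, 0.33696
  X=2: 0.41545, 0.41545, 0.13552
  (cells with P = 0 contribute 0)
Sum of the 9 terms: H(X,Y) = 2.7790 bits

Marginal of Y (column sums):
  P(Y=0) = 2/39 + 10/39 + 2/13 = 6/13
  P(Y=1) = 4/39 + 2/13 + 2/13 = 16/39
  P(Y=2) = 0 + 4/39 + 1/39 = 5/39
H(Y) = -[(6/13)·log₂(6/13) + (16/39)·log₂(16/39) + (5/39)·log₂(5/39)]
  = 0.51484 + 0.52734 + 0.37993 = 1.4221 bits

H(X|Y) = H(X,Y) - H(Y) = 2.7790 - 1.4221 = 1.3569 bits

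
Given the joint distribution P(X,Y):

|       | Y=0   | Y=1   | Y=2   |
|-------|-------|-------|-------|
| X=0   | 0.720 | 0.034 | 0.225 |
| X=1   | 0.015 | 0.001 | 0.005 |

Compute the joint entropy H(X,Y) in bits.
1.1304 bits

H(X,Y) = -Σ_{x,y} P(x,y) log₂ P(x,y). Per-cell terms -P(x,y)·log₂P(x,y):
  X=0: 0.3412, 0.1659, 0.4842
  X=1: 0.0909, 0.0100, 0.0382
Sum of the 6 terms: H(X,Y) = 1.1304 bits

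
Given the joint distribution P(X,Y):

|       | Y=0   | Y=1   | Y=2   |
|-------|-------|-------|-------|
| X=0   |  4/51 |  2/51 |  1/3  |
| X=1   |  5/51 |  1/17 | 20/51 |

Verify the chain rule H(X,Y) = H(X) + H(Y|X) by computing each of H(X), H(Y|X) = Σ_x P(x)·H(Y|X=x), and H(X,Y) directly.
H(X) = 0.9931 bits, H(Y|X) = 1.1051 bits, H(X,Y) = 2.0981 bits

Marginal of X (row sums):
  P(X=0) = 4/51 + 2/51 + 1/3 = 23/51
  P(X=1) = 5/51 + 1/17 + 20/51 = 28/51
H(X) = -[(23/51)·log₂(23/51) + (28/51)·log₂(28/51)]
  = 0.518115 + 0.474941 = 0.9931 bits

H(Y|X) = Σ_x P(x)·H(Y|X=x):
  X=0: P(X=0) = 23/51, P(Y|X=0) = (4/23, 2/23, 17/23) → H(Y|X=0) = 1.067611
  X=1: P(X=1) = 28/51, P(Y|X=1) = (5/28, 3/28, 5/7) → H(Y|X=1) = 1.135816
H(Y|X) = (23/51)·1.067611 + (28/51)·1.135816 = 1.1051 bits

H(X,Y) = -Σ_{x,y} P(x,y) log₂ P(x,y). Per-cell terms -P(x,y)·log₂P(x,y):
  X=0: 0.288033, 0.183232, 0.528321
  X=1: 0.328480, 0.240439, 0.529607
Sum of the 6 terms: H(X,Y) = 2.0981 bits

Chain rule check:
  H(X) + H(Y|X) = 0.9931 + 1.1051 = 2.0982 bits
  H(X,Y) = 2.0981 bits
✓ Chain rule verified (Δ = 0.0001 is 4-dp rounding noise: each of the three values was rounded independently).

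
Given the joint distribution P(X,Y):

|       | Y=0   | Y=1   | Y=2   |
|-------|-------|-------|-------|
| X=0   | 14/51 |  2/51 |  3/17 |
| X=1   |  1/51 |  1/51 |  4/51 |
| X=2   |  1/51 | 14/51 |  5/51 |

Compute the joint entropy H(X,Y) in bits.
2.5990 bits

H(X,Y) = -Σ_{x,y} P(x,y) log₂ P(x,y). Per-cell terms -P(x,y)·log₂P(x,y):
  X=0: 0.51198, 0.18323, 0.44162
  X=1: 0.11122, 0.11122, 0.28803
  X=2: 0.11122, 0.51198, 0.32848
Sum of the 9 terms: H(X,Y) = 2.5990 bits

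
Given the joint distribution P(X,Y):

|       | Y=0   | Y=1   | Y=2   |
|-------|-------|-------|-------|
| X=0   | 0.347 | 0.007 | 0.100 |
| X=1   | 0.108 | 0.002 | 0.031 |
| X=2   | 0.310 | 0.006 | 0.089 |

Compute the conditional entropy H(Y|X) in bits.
0.8671 bits

H(Y|X) = H(X,Y) - H(X)

H(X,Y) = -Σ_{x,y} P(x,y) log₂ P(x,y). Per-cell terms -P(x,y)·log₂P(x,y):
  X=0: 0.52987, 0.05011, 0.33219
  X=1: 0.34678, 0.01793, 0.15536
  X=2: 0.52379, 0.04428, 0.31061
Sum of the 9 terms: H(X,Y) = 2.3109 bits

Marginal of X (row sums):
  P(X=0) = 0.347 + 0.007 + 0.100 = 0.454
  P(X=1) = 0.108 + 0.002 + 0.031 = 0.141
  P(X=2) = 0.310 + 0.006 + 0.089 = 0.405
H(X) = -[0.454·log₂(0.454) + 0.141·log₂(0.141) + 0.405·log₂(0.405)]
  = 0.51721 + 0.39850 + 0.52812 = 1.4438 bits

H(Y|X) = H(X,Y) - H(X) = 2.3109 - 1.4438 = 0.8671 bits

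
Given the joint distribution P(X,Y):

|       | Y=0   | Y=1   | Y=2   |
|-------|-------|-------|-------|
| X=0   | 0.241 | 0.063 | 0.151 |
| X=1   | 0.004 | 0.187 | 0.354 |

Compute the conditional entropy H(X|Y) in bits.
0.6775 bits

H(X|Y) = H(X,Y) - H(Y)

H(X,Y) = -Σ_{x,y} P(x,y) log₂ P(x,y). Per-cell terms -P(x,y)·log₂P(x,y):
  X=0: 0.4947, 0.2513, 0.4118
  X=1: 0.0319, 0.4523, 0.5304
Sum of the 6 terms: H(X,Y) = 2.1724 bits

Marginal of Y (column sums):
  P(Y=0) = 0.241 + 0.004 = 0.245
  P(Y=1) = 0.063 + 0.187 = 0.250
  P(Y=2) = 0.151 + 0.354 = 0.505
H(Y) = -[0.245·log₂(0.245) + 0.250·log₂(0.250) + 0.505·log₂(0.505)]
  = 0.4971 + 0.5000 + 0.4978 = 1.4949 bits

H(X|Y) = H(X,Y) - H(Y) = 2.1724 - 1.4949 = 0.6775 bits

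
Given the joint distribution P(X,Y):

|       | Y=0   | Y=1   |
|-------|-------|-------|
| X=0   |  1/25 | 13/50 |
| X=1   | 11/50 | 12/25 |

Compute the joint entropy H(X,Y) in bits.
1.6799 bits

H(X,Y) = -Σ_{x,y} P(x,y) log₂ P(x,y). Per-cell terms -P(x,y)·log₂P(x,y):
  X=0: 0.18575, 0.50529
  X=1: 0.48057, 0.50827
Sum of the 4 terms: H(X,Y) = 1.6799 bits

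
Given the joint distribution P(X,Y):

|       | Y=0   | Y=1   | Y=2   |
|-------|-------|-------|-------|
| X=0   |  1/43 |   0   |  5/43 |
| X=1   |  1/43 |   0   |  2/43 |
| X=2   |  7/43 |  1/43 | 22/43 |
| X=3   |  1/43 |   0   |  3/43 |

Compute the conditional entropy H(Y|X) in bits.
0.9151 bits

H(Y|X) = H(X,Y) - H(X)

H(X,Y) = -Σ_{x,y} P(x,y) log₂ P(x,y). Per-cell terms -P(x,y)·log₂P(x,y):
  X=0: 0.12619, 0.00000, 0.36097
  X=1: 0.12619, 0.00000, 0.20587
  X=2: 0.42633, 0.12619, 0.49466
  X=3: 0.12619, 0.00000, 0.26800
  (cells with P = 0 contribute 0)
Sum of the 12 terms: H(X,Y) = 2.2606 bits

Marginal of X (row sums):
  P(X=0) = 1/43 + 0 + 5/43 = 6/43
  P(X=1) = 1/43 + 0 + 2/43 = 3/43
  P(X=2) = 7/43 + 1/43 + 22/43 = 30/43
  P(X=3) = 1/43 + 0 + 3/43 = 4/43
H(X) = -[(6/43)·log₂(6/43) + (3/43)·log₂(3/43) + (30/43)·log₂(30/43) + (4/43)·log₂(4/43)]
  = 0.39646 + 0.26800 + 0.36235 + 0.31872 = 1.3455 bits

H(Y|X) = H(X,Y) - H(X) = 2.2606 - 1.3455 = 0.9151 bits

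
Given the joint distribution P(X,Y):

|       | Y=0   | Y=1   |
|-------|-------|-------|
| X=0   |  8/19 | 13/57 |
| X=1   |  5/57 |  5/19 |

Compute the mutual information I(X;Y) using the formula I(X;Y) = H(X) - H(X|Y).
0.1080 bits

I(X;Y) = H(X) - H(X|Y)

Marginal of X (row sums):
  P(X=0) = 8/19 + 13/57 = 37/57
  P(X=1) = 5/57 + 5/19 = 20/57
H(X) = -[(37/57)·log₂(37/57) + (20/57)·log₂(20/57)]
  = 0.404687 + 0.530162 = 0.93485 bits

Marginal of Y (column sums):
  P(Y=0) = 8/19 + 5/57 = 29/57
  P(Y=1) = 13/57 + 5/19 = 28/57
H(X|Y) = Σ_y P(y)·H(X|Y=y):
  Y=0: P(Y=0) = 29/57, P(X|Y=0) = (24/29, 5/29) → H(X|Y=0) = 0.663197
  Y=1: P(Y=1) = 28/57, P(X|Y=1) = (13/28, 15/28) → H(X|Y=1) = 0.996317
H(X|Y) = (29/57)·0.663197 + (28/57)·0.996317 = 0.82683 bits

I(X;Y) = H(X) - H(X|Y) = 0.93485 - 0.82683 = 0.1080 bits

Cross-check via I(X;Y) = H(X) + H(Y) - H(X,Y): computing H(Y) from the column sums and H(X,Y) from the 4 cells in the same way gives H(Y) = 0.99978 bits and H(X,Y) = 1.82661 bits, so
I(X;Y) = 0.93485 + 0.99978 - 1.82661 = 0.1080 bits ✓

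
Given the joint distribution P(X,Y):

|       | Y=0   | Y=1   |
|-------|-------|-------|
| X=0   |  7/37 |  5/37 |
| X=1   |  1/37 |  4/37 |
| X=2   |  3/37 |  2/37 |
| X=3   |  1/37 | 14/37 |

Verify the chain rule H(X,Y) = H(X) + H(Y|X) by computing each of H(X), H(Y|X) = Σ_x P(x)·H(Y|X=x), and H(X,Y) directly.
H(X) = 1.8353 bits, H(Y|X) = 0.6898 bits, H(X,Y) = 2.5252 bits

Marginal of X (row sums):
  P(X=0) = 7/37 + 5/37 = 12/37
  P(X=1) = 1/37 + 4/37 = 5/37
  P(X=2) = 3/37 + 2/37 = 5/37
  P(X=3) = 1/37 + 14/37 = 15/37
H(X) = -[(12/37)·log₂(12/37) + (5/37)·log₂(5/37) + (5/37)·log₂(5/37) + (15/37)·log₂(15/37)]
  = 0.526862 + 0.390206 + 0.390206 + 0.528066 = 1.8353 bits

H(Y|X) = Σ_x P(x)·H(Y|X=x):
  X=0: P(X=0) = 12/37, P(Y|X=0) = (7/12, 5/12) → H(Y|X=0) = 0.979869
  X=1: P(X=1) = 5/37, P(Y|X=1) = (1/5, 4/5) → H(Y|X=1) = 0.721928
  X=2: P(X=2) = 5/37, P(Y|X=2) = (3/5, 2/5) → H(Y|X=2) = 0.970951
  X=3: P(X=3) = 15/37, P(Y|X=3) = (1/15, 14/15) → H(Y|X=3) = 0.353359
H(Y|X) = (12/37)·0.979869 + (5/37)·0.721928 + (5/37)·0.970951 + (15/37)·0.353359 = 0.6898 bits

H(X,Y) = -Σ_{x,y} P(x,y) log₂ P(x,y). Per-cell terms -P(x,y)·log₂P(x,y):
  X=0: 0.454451, 0.390206
  X=1: 0.140796, 0.346968
  X=2: 0.293878, 0.227538
  X=3: 0.140796, 0.530524
Sum of the 8 terms: H(X,Y) = 2.5252 bits

Chain rule check:
  H(X) + H(Y|X) = 1.8353 + 0.6898 = 2.5251 bits
  H(X,Y) = 2.5252 bits
✓ Chain rule verified (Δ = 0.0001 is 4-dp rounding noise: each of the three values was rounded independently).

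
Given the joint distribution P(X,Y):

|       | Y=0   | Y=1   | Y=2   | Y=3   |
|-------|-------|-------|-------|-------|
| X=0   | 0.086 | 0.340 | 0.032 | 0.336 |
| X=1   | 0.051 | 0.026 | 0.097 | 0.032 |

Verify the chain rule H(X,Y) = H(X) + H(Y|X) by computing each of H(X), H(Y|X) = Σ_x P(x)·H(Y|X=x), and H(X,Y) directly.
H(X) = 0.7338 bits, H(Y|X) = 1.6287 bits, H(X,Y) = 2.3624 bits

Marginal of X (row sums):
  P(X=0) = 0.086 + 0.340 + 0.032 + 0.336 = 0.794
  P(X=1) = 0.051 + 0.026 + 0.097 + 0.032 = 0.206
H(X) = -[0.794·log₂(0.794) + 0.206·log₂(0.206)]
  = 0.264235 + 0.469532 = 0.7338 bits

H(Y|X) = Σ_x P(x)·H(Y|X=x):
  X=0: P(X=0) = 0.794, P(Y|X=0) = (43/397, 170/397, 16/397, 168/397) → H(Y|X=0) = 1.583033
  X=1: P(X=1) = 0.206, P(Y|X=1) = (51/206, 13/103, 97/206, 16/103) → H(Y|X=1) = 1.804478
H(Y|X) = 0.794·1.583033 + 0.206·1.804478 = 1.6287 bits

H(X,Y) = -Σ_{x,y} P(x,y) log₂ P(x,y). Per-cell terms -P(x,y)·log₂P(x,y):
  X=0: 0.304399, 0.529174, 0.158905, 0.528685
  X=1: 0.218961, 0.136899, 0.326490, 0.158905
Sum of the 8 terms: H(X,Y) = 2.3624 bits

Chain rule check:
  H(X) + H(Y|X) = 0.7338 + 1.6287 = 2.3625 bits
  H(X,Y) = 2.3624 bits
✓ Chain rule verified (Δ = 0.0001 is 4-dp rounding noise: each of the three values was rounded independently).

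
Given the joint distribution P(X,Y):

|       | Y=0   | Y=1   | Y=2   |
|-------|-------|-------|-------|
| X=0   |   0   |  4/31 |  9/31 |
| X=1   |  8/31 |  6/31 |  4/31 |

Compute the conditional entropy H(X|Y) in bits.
0.6866 bits

H(X|Y) = H(X,Y) - H(Y)

H(X,Y) = -Σ_{x,y} P(x,y) log₂ P(x,y). Per-cell terms -P(x,y)·log₂P(x,y):
  X=0: 0.00000, 0.38119, 0.51801
  X=1: 0.50431, 0.45856, 0.38119
  (cells with P = 0 contribute 0)
Sum of the 6 terms: H(X,Y) = 2.24326 bits

Marginal of Y (column sums):
  P(Y=0) = 0 + 8/31 = 8/31
  P(Y=1) = 4/31 + 6/31 = 10/31
  P(Y=2) = 9/31 + 4/31 = 13/31
H(Y) = -[(8/31)·log₂(8/31) + (10/31)·log₂(10/31) + (13/31)·log₂(13/31)]
  = 0.50431 + 0.52654 + 0.52577 = 1.55662 bits

H(X|Y) = H(X,Y) - H(Y) = 2.24326 - 1.55662 = 0.6866 bits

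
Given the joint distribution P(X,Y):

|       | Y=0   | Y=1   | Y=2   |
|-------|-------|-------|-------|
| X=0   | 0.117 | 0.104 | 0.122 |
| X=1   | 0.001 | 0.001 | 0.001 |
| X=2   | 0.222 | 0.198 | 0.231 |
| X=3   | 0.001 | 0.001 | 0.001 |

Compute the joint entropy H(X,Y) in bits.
2.5648 bits

H(X,Y) = -Σ_{x,y} P(x,y) log₂ P(x,y). Per-cell terms -P(x,y)·log₂P(x,y):
  X=0: 0.362164, 0.339596, 0.370276
  X=1: 0.009966, 0.009966, 0.009966
  X=2: 0.482044, 0.462613, 0.488342
  X=3: 0.009966, 0.009966, 0.009966
Sum of the 12 terms: H(X,Y) = 2.5648 bits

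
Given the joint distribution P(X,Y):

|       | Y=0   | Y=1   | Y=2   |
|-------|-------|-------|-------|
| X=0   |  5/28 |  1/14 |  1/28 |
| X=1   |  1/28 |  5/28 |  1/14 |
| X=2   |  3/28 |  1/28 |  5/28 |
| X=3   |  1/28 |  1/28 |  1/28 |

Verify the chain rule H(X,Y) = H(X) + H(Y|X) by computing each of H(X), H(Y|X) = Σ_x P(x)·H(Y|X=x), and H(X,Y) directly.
H(X) = 1.9043 bits, H(Y|X) = 1.3464 bits, H(X,Y) = 3.2508 bits

Marginal of X (row sums):
  P(X=0) = 5/28 + 1/14 + 1/28 = 2/7
  P(X=1) = 1/28 + 5/28 + 1/14 = 2/7
  P(X=2) = 3/28 + 1/28 + 5/28 = 9/28
  P(X=3) = 1/28 + 1/28 + 1/28 = 3/28
H(X) = -[(2/7)·log₂(2/7) + (2/7)·log₂(2/7) + (9/28)·log₂(9/28) + (3/28)·log₂(3/28)]
  = 0.516387 + 0.516387 + 0.526317 + 0.345256 = 1.9043 bits

H(Y|X) = Σ_x P(x)·H(Y|X=x):
  X=0: P(X=0) = 2/7, P(Y|X=0) = (5/8, 1/4, 1/8) → H(Y|X=0) = 1.298795
  X=1: P(X=1) = 2/7, P(Y|X=1) = (1/8, 5/8, 1/4) → H(Y|X=1) = 1.298795
  X=2: P(X=2) = 9/28, P(Y|X=2) = (1/3, 1/9, 5/9) → H(Y|X=2) = 1.351644
  X=3: P(X=3) = 3/28, P(Y|X=3) = (1/3, 1/3, 1/3) → H(Y|X=3) = 1.584963
H(Y|X) = (2/7)·1.298795 + (2/7)·1.298795 + (9/28)·1.351644 + (3/28)·1.584963 = 1.3464 bits

H(X,Y) = -Σ_{x,y} P(x,y) log₂ P(x,y). Per-cell terms -P(x,y)·log₂P(x,y):
  X=0: 0.443826, 0.271954, 0.171691
  X=1: 0.171691, 0.443826, 0.271954
  X=2: 0.345256, 0.171691, 0.443826
  X=3: 0.171691, 0.171691, 0.171691
Sum of the 12 terms: H(X,Y) = 3.2508 bits

Chain rule check:
  H(X) + H(Y|X) = 1.9043 + 1.3464 = 3.2507 bits
  H(X,Y) = 3.2508 bits
✓ Chain rule verified (Δ = 0.0001 is 4-dp rounding noise: each of the three values was rounded independently).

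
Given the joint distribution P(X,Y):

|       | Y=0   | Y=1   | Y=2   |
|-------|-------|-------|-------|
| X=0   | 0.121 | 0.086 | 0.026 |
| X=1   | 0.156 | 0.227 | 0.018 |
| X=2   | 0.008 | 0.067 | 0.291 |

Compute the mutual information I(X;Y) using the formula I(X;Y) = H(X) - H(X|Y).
0.4709 bits

I(X;Y) = H(X) - H(X|Y)

Marginal of X (row sums):
  P(X=0) = 0.121 + 0.086 + 0.026 = 0.233
  P(X=1) = 0.156 + 0.227 + 0.018 = 0.401
  P(X=2) = 0.008 + 0.067 + 0.291 = 0.366
H(X) = -[0.233·log₂(0.233) + 0.401·log₂(0.401) + 0.366·log₂(0.366)]
  = 0.48967 + 0.52865 + 0.53073 = 1.54905 bits

Marginal of Y (column sums):
  P(Y=0) = 0.121 + 0.156 + 0.008 = 0.285
  P(Y=1) = 0.086 + 0.227 + 0.067 = 0.380
  P(Y=2) = 0.026 + 0.018 + 0.291 = 0.335
H(X|Y) = Σ_y P(y)·H(X|Y=y):
  Y=0: P(Y=0) = 0.285, P(X|Y=0) = (121/285, 52/95, 8/285) → H(X|Y=0) = 1.14533
  Y=1: P(Y=1) = 0.380, P(X|Y=1) = (43/190, 227/380, 67/380) → H(X|Y=1) = 1.37061
  Y=2: P(Y=2) = 0.335, P(X|Y=2) = (26/335, 18/335, 291/335) → H(X|Y=2) = 0.68930
H(X|Y) = 0.285·1.14533 + 0.380·1.37061 + 0.335·0.68930 = 1.07817 bits

I(X;Y) = H(X) - H(X|Y) = 1.54905 - 1.07817 = 0.4709 bits

Cross-check via I(X;Y) = H(X) + H(Y) - H(X,Y): computing H(Y) from the column sums and H(X,Y) from the 9 cells in the same way gives H(Y) = 1.57513 bits and H(X,Y) = 2.65330 bits, so
I(X;Y) = 1.54905 + 1.57513 - 2.65330 = 0.4709 bits ✓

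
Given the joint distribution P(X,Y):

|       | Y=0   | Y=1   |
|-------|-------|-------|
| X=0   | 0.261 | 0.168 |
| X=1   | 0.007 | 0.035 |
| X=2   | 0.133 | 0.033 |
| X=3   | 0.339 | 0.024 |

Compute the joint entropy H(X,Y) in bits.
2.3652 bits

H(X,Y) = -Σ_{x,y} P(x,y) log₂ P(x,y). Per-cell terms -P(x,y)·log₂P(x,y):
  X=0: 0.5058, 0.4323
  X=1: 0.0501, 0.1693
  X=2: 0.3871, 0.1624
  X=3: 0.5291, 0.1291
Sum of the 8 terms: H(X,Y) = 2.3652 bits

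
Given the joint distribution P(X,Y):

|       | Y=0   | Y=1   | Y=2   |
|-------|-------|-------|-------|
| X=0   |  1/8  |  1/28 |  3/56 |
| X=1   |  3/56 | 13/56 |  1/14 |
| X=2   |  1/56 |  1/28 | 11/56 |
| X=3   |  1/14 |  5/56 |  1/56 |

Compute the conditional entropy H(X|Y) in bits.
1.6159 bits

H(X|Y) = H(X,Y) - H(Y)

H(X,Y) = -Σ_{x,y} P(x,y) log₂ P(x,y). Per-cell terms -P(x,y)·log₂P(x,y):
  X=0: 0.37500, 0.17169, 0.22620
  X=1: 0.22620, 0.48911, 0.27195
  X=2: 0.10370, 0.17169, 0.46120
  X=3: 0.27195, 0.31120, 0.10370
Sum of the 12 terms: H(X,Y) = 3.1836 bits

Marginal of Y (column sums):
  P(Y=0) = 1/8 + 3/56 + 1/56 + 1/14 = 15/56
  P(Y=1) = 1/28 + 13/56 + 1/28 + 5/56 = 11/28
  P(Y=2) = 3/56 + 1/14 + 11/56 + 1/56 = 19/56
H(Y) = -[(15/56)·log₂(15/56) + (11/28)·log₂(11/28) + (19/56)·log₂(19/56)]
  = 0.50905 + 0.52954 + 0.52909 = 1.5677 bits

H(X|Y) = H(X,Y) - H(Y) = 3.1836 - 1.5677 = 1.6159 bits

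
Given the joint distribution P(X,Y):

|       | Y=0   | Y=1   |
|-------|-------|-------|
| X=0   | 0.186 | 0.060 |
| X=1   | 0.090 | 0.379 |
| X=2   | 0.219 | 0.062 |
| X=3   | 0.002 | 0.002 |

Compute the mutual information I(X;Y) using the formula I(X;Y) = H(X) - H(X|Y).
0.2540 bits

I(X;Y) = H(X) - H(X|Y)

Marginal of X (row sums):
  P(X=0) = 0.186 + 0.060 = 0.246
  P(X=1) = 0.090 + 0.379 = 0.469
  P(X=2) = 0.219 + 0.062 = 0.281
  P(X=3) = 0.002 + 0.002 = 0.004
H(X) = -[0.246·log₂(0.246) + 0.469·log₂(0.469) + 0.281·log₂(0.281) + 0.004·log₂(0.004)]
  = 0.497724 + 0.512308 + 0.514612 + 0.031863 = 1.55651 bits

Marginal of Y (column sums):
  P(Y=0) = 0.186 + 0.090 + 0.219 + 0.002 = 0.497
  P(Y=1) = 0.060 + 0.379 + 0.062 + 0.002 = 0.503
H(X|Y) = Σ_y P(y)·H(X|Y=y):
  Y=0: P(Y=0) = 0.497, P(X|Y=0) = (186/497, 90/497, 219/497, 2/497) → H(X|Y=0) = 1.530083
  Y=1: P(Y=1) = 0.503, P(X|Y=1) = (60/503, 379/503, 62/503, 2/503) → H(X|Y=1) = 1.077579
H(X|Y) = 0.497·1.530083 + 0.503·1.077579 = 1.30247 bits

I(X;Y) = H(X) - H(X|Y) = 1.55651 - 1.30247 = 0.2540 bits

Cross-check via I(X;Y) = H(X) + H(Y) - H(X,Y): computing H(Y) from the column sums and H(X,Y) from the 8 cells in the same way gives H(Y) = 0.99997 bits and H(X,Y) = 2.30245 bits, so
I(X;Y) = 1.55651 + 0.99997 - 2.30245 = 0.2540 bits ✓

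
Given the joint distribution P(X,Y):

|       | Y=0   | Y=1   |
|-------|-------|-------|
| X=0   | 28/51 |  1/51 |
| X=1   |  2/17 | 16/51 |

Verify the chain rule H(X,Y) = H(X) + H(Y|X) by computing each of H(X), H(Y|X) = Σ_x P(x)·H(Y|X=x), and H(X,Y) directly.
H(X) = 0.9864 bits, H(Y|X) = 0.4877 bits, H(X,Y) = 1.4741 bits

Marginal of X (row sums):
  P(X=0) = 28/51 + 1/51 = 29/51
  P(X=1) = 2/17 + 16/51 = 22/51
H(X) = -[(29/51)·log₂(29/51) + (22/51)·log₂(22/51)]
  = 0.46312 + 0.52325 = 0.9864 bits

H(Y|X) = Σ_x P(x)·H(Y|X=x):
  X=0: P(X=0) = 29/51, P(Y|X=0) = (28/29, 1/29) → H(Y|X=0) = 0.21640
  X=1: P(X=1) = 22/51, P(Y|X=1) = (3/11, 8/11) → H(Y|X=1) = 0.84535
H(Y|X) = (29/51)·0.21640 + (22/51)·0.84535 = 0.4877 bits

H(X,Y) = -Σ_{x,y} P(x,y) log₂ P(x,y). Per-cell terms -P(x,y)·log₂P(x,y):
  X=0: 0.47494, 0.11122
  X=1: 0.36323, 0.52468
Sum of the 4 terms: H(X,Y) = 1.4741 bits

Chain rule check:
  H(X) + H(Y|X) = 0.9864 + 0.4877 = 1.4741 bits
  H(X,Y) = 1.4741 bits
✓ Chain rule verified.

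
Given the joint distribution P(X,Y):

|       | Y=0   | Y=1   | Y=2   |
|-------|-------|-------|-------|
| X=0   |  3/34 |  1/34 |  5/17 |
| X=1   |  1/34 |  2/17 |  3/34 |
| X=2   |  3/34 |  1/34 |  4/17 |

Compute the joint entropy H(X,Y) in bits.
2.7497 bits

H(X,Y) = -Σ_{x,y} P(x,y) log₂ P(x,y). Per-cell terms -P(x,y)·log₂P(x,y):
  X=0: 0.30904, 0.14963, 0.51927
  X=1: 0.14963, 0.36323, 0.30904
  X=2: 0.30904, 0.14963, 0.49117
Sum of the 9 terms: H(X,Y) = 2.7497 bits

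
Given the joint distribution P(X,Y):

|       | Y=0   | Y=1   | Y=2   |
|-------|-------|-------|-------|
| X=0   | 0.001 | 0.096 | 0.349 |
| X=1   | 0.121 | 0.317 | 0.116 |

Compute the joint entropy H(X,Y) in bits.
2.1191 bits

H(X,Y) = -Σ_{x,y} P(x,y) log₂ P(x,y). Per-cell terms -P(x,y)·log₂P(x,y):
  X=0: 0.009966, 0.324559, 0.530027
  X=1: 0.368677, 0.525410, 0.360505
Sum of the 6 terms: H(X,Y) = 2.1191 bits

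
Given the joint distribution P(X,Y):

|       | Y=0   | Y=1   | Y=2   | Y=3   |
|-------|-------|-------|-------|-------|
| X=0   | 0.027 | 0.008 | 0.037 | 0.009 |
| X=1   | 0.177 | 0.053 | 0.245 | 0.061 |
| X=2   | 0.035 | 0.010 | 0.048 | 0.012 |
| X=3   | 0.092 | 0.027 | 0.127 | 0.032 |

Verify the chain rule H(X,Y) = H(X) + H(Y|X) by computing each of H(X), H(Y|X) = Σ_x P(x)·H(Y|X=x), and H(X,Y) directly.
H(X) = 1.6308 bits, H(Y|X) = 1.7298 bits, H(X,Y) = 3.3606 bits

Marginal of X (row sums):
  P(X=0) = 0.027 + 0.008 + 0.037 + 0.009 = 0.081
  P(X=1) = 0.177 + 0.053 + 0.245 + 0.061 = 0.536
  P(X=2) = 0.035 + 0.010 + 0.048 + 0.012 = 0.105
  P(X=3) = 0.092 + 0.027 + 0.127 + 0.032 = 0.278
H(X) = -[0.081·log₂(0.081) + 0.536·log₂(0.536) + 0.105·log₂(0.105) + 0.278·log₂(0.278)]
  = 0.29370 + 0.48224 + 0.34141 + 0.51342 = 1.6308 bits

H(Y|X) = Σ_x P(x)·H(Y|X=x):
  X=0: P(X=0) = 0.081, P(Y|X=0) = (1/3, 8/81, 37/81, 1/9) → H(Y|X=0) = 1.72675
  X=1: P(X=1) = 0.536, P(Y|X=1) = (177/536, 53/536, 245/536, 61/536) → H(Y|X=1) = 1.73102
  X=2: P(X=2) = 0.105, P(Y|X=2) = (1/3, 2/21, 16/35, 4/35) → H(Y|X=2) = 1.72527
  X=3: P(X=3) = 0.278, P(Y|X=3) = (46/139, 27/278, 127/278, 16/139) → H(Y|X=3) = 1.73005
H(Y|X) = 0.081·1.72675 + 0.536·1.73102 + 0.105·1.72527 + 0.278·1.73005 = 1.7298 bits

H(X,Y) = -Σ_{x,y} P(x,y) log₂ P(x,y). Per-cell terms -P(x,y)·log₂P(x,y):
  X=0: 0.14069, 0.05573, 0.17598, 0.06116
  X=1: 0.44218, 0.22461, 0.49714, 0.24614
  X=2: 0.16928, 0.06644, 0.21028, 0.07657
  X=3: 0.31668, 0.14069, 0.37809, 0.15891
Sum of the 16 terms: H(X,Y) = 3.3606 bits

Chain rule check:
  H(X) + H(Y|X) = 1.6308 + 1.7298 = 3.3606 bits
  H(X,Y) = 3.3606 bits
✓ Chain rule verified.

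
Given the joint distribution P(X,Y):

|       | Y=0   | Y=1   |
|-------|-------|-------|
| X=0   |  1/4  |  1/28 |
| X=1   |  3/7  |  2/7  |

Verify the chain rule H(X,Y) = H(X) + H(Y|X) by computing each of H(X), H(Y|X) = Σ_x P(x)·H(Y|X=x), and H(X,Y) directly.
H(X) = 0.8631 bits, H(Y|X) = 0.8488 bits, H(X,Y) = 1.7120 bits

Marginal of X (row sums):
  P(X=0) = 1/4 + 1/28 = 2/7
  P(X=1) = 3/7 + 2/7 = 5/7
H(X) = -[(2/7)·log₂(2/7) + (5/7)·log₂(5/7)]
  = 0.51639 + 0.34673 = 0.8631 bits

H(Y|X) = Σ_x P(x)·H(Y|X=x):
  X=0: P(X=0) = 2/7, P(Y|X=0) = (7/8, 1/8) → H(Y|X=0) = 0.54356
  X=1: P(X=1) = 5/7, P(Y|X=1) = (3/5, 2/5) → H(Y|X=1) = 0.97095
H(Y|X) = (2/7)·0.54356 + (5/7)·0.97095 = 0.8488 bits

H(X,Y) = -Σ_{x,y} P(x,y) log₂ P(x,y). Per-cell terms -P(x,y)·log₂P(x,y):
  X=0: 0.50000, 0.17169
  X=1: 0.52388, 0.51639
Sum of the 4 terms: H(X,Y) = 1.7120 bits

Chain rule check:
  H(X) + H(Y|X) = 0.8631 + 0.8488 = 1.7119 bits
  H(X,Y) = 1.7120 bits
✓ Chain rule verified (Δ = 0.0001 is 4-dp rounding noise: each of the three values was rounded independently).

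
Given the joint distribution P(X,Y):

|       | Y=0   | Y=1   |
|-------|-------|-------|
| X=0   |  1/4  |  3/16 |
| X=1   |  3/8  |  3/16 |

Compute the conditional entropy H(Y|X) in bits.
0.9476 bits

H(Y|X) = H(X,Y) - H(X)

H(X,Y) = -Σ_{x,y} P(x,y) log₂ P(x,y). Per-cell terms -P(x,y)·log₂P(x,y):
  X=0: 0.50000, 0.45282
  X=1: 0.53064, 0.45282
Sum of the 4 terms: H(X,Y) = 1.9363 bits

Marginal of X (row sums):
  P(X=0) = 1/4 + 3/16 = 7/16
  P(X=1) = 3/8 + 3/16 = 9/16
H(X) = -[(7/16)·log₂(7/16) + (9/16)·log₂(9/16)]
  = 0.52178 + 0.46692 = 0.9887 bits

H(Y|X) = H(X,Y) - H(X) = 1.9363 - 0.9887 = 0.9476 bits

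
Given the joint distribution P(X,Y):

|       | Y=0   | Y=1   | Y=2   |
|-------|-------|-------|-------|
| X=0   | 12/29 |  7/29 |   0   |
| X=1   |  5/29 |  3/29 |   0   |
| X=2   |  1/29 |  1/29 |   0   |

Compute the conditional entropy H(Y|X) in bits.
0.9543 bits

H(Y|X) = H(X,Y) - H(X)

H(X,Y) = -Σ_{x,y} P(x,y) log₂ P(x,y). Per-cell terms -P(x,y)·log₂P(x,y):
  X=0: 0.52677, 0.49498, 0.00000
  X=1: 0.43725, 0.33859, 0.00000
  X=2: 0.16752, 0.16752, 0.00000
  (cells with P = 0 contribute 0)
Sum of the 9 terms: H(X,Y) = 2.1326 bits

Marginal of X (row sums):
  P(X=0) = 12/29 + 7/29 + 0 = 19/29
  P(X=1) = 5/29 + 3/29 + 0 = 8/29
  P(X=2) = 1/29 + 1/29 + 0 = 2/29
H(X) = -[(19/29)·log₂(19/29) + (8/29)·log₂(8/29) + (2/29)·log₂(2/29)]
  = 0.39969 + 0.51255 + 0.26607 = 1.1783 bits

H(Y|X) = H(X,Y) - H(X) = 2.1326 - 1.1783 = 0.9543 bits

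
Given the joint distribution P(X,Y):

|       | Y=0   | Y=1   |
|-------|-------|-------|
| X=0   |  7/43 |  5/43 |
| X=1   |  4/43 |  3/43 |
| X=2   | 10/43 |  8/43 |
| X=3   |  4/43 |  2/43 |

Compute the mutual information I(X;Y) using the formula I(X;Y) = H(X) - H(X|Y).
0.0040 bits

I(X;Y) = H(X) - H(X|Y)

Marginal of X (row sums):
  P(X=0) = 7/43 + 5/43 = 12/43
  P(X=1) = 4/43 + 3/43 = 7/43
  P(X=2) = 10/43 + 8/43 = 18/43
  P(X=3) = 4/43 + 2/43 = 6/43
H(X) = -[(12/43)·log₂(12/43) + (7/43)·log₂(7/43) + (18/43)·log₂(18/43) + (6/43)·log₂(6/43)]
  = 0.5139 + 0.4263 + 0.5259 + 0.3965 = 1.8626 bits

Marginal of Y (column sums):
  P(Y=0) = 7/43 + 4/43 + 10/43 + 4/43 = 25/43
  P(Y=1) = 5/43 + 3/43 + 8/43 + 2/43 = 18/43
H(X|Y) = Σ_y P(y)·H(X|Y=y):
  Y=0: P(Y=0) = 25/43, P(X|Y=0) = (7/25, 4/25, 2/5, 4/25) → H(X|Y=0) = 1.8890
  Y=1: P(Y=1) = 18/43, P(X|Y=1) = (5/18, 1/6, 4/9, 1/9) → H(X|Y=1) = 1.8163
H(X|Y) = (25/43)·1.8890 + (18/43)·1.8163 = 1.8586 bits

I(X;Y) = H(X) - H(X|Y) = 1.8626 - 1.8586 = 0.0040 bits

Cross-check via I(X;Y) = H(X) + H(Y) - H(X,Y): computing H(Y) from the column sums and H(X,Y) from the 8 cells in the same way gives H(Y) = 0.9808 bits and H(X,Y) = 2.8394 bits, so
I(X;Y) = 1.8626 + 0.9808 - 2.8394 = 0.0040 bits ✓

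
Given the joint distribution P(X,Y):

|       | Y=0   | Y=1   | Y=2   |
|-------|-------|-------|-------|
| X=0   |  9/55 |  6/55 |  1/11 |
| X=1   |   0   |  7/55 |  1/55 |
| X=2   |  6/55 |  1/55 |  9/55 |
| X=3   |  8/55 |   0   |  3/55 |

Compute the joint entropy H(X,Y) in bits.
3.0887 bits

H(X,Y) = -Σ_{x,y} P(x,y) log₂ P(x,y). Per-cell terms -P(x,y)·log₂P(x,y):
  X=0: 0.4273, 0.3487, 0.3145
  X=1: 0.0000, 0.3785, 0.1051
  X=2: 0.3487, 0.1051, 0.4273
  X=3: 0.4046, 0.0000, 0.2289
  (cells with P = 0 contribute 0)
Sum of the 12 terms: H(X,Y) = 3.0887 bits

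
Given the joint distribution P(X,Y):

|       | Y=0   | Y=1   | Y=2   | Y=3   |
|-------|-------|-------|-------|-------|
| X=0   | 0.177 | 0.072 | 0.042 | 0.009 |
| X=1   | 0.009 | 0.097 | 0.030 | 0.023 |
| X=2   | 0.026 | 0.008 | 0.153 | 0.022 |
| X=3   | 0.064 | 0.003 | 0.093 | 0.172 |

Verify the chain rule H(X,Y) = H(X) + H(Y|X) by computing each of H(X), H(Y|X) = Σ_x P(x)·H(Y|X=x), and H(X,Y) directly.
H(X) = 1.9430 bits, H(Y|X) = 1.4529 bits, H(X,Y) = 3.3959 bits

Marginal of X (row sums):
  P(X=0) = 0.177 + 0.072 + 0.042 + 0.009 = 0.300
  P(X=1) = 0.009 + 0.097 + 0.030 + 0.023 = 0.159
  P(X=2) = 0.026 + 0.008 + 0.153 + 0.022 = 0.209
  P(X=3) = 0.064 + 0.003 + 0.093 + 0.172 = 0.332
H(X) = -[0.300·log₂(0.300) + 0.159·log₂(0.159) + 0.209·log₂(0.209) + 0.332·log₂(0.332)]
  = 0.52109 + 0.42181 + 0.47201 + 0.52813 = 1.9430 bits

H(Y|X) = Σ_x P(x)·H(Y|X=x):
  X=0: P(X=0) = 0.300, P(Y|X=0) = (59/100, 6/25, 7/50, 3/100) → H(Y|X=0) = 1.49213
  X=1: P(X=1) = 0.159, P(Y|X=1) = (3/53, 97/159, 10/53, 23/159) → H(Y|X=1) = 1.52691
  X=2: P(X=2) = 0.209, P(Y|X=2) = (26/209, 8/209, 153/209, 2/19) → H(Y|X=2) = 1.22554
  X=3: P(X=3) = 0.332, P(Y|X=3) = (16/83, 3/332, 93/332, 43/83) → H(Y|X=3) = 1.52500
H(Y|X) = 0.300·1.49213 + 0.159·1.52691 + 0.209·1.22554 + 0.332·1.52500 = 1.4529 bits

H(X,Y) = -Σ_{x,y} P(x,y) log₂ P(x,y). Per-cell terms -P(x,y)·log₂P(x,y):
  X=0: 0.44218, 0.27330, 0.19209, 0.06116
  X=1: 0.06116, 0.32649, 0.15177, 0.12517
  X=2: 0.13690, 0.05573, 0.41438, 0.12114
  X=3: 0.25381, 0.02514, 0.31868, 0.43680
Sum of the 16 terms: H(X,Y) = 3.3959 bits

Chain rule check:
  H(X) + H(Y|X) = 1.9430 + 1.4529 = 3.3959 bits
  H(X,Y) = 3.3959 bits
✓ Chain rule verified.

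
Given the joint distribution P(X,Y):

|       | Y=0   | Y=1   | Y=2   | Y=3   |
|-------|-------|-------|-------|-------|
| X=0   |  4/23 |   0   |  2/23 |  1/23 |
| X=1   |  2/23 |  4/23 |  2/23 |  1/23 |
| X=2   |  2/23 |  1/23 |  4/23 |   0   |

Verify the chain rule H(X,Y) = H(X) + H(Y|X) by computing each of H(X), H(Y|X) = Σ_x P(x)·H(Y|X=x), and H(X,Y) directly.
H(X) = 1.5743 bits, H(Y|X) = 1.5579 bits, H(X,Y) = 3.1323 bits

Marginal of X (row sums):
  P(X=0) = 4/23 + 0 + 2/23 + 1/23 = 7/23
  P(X=1) = 2/23 + 4/23 + 2/23 + 1/23 = 9/23
  P(X=2) = 2/23 + 1/23 + 4/23 + 0 = 7/23
H(X) = -[(7/23)·log₂(7/23) + (9/23)·log₂(9/23) + (7/23)·log₂(7/23)]
  = 0.52232 + 0.52968 + 0.52232 = 1.5743 bits

H(Y|X) = Σ_x P(x)·H(Y|X=x):
  X=0: P(X=0) = 7/23, P(Y|X=0) = (4/7, 0, 2/7, 1/7) → H(Y|X=0) = 1.37878
  X=1: P(X=1) = 9/23, P(Y|X=1) = (2/9, 4/9, 2/9, 1/9) → H(Y|X=1) = 1.83659
  X=2: P(X=2) = 7/23, P(Y|X=2) = (2/7, 1/7, 4/7, 0) → H(Y|X=2) = 1.37878
H(Y|X) = (7/23)·1.37878 + (9/23)·1.83659 + (7/23)·1.37878 = 1.5579 bits

H(X,Y) = -Σ_{x,y} P(x,y) log₂ P(x,y). Per-cell terms -P(x,y)·log₂P(x,y):
  X=0: 0.43888, 0.00000, 0.30640, 0.19668
  X=1: 0.30640, 0.43888, 0.30640, 0.19668
  X=2: 0.30640, 0.19668, 0.43888, 0.00000
  (cells with P = 0 contribute 0)
Sum of the 12 terms: H(X,Y) = 3.1323 bits

Chain rule check:
  H(X) + H(Y|X) = 1.5743 + 1.5579 = 3.1322 bits
  H(X,Y) = 3.1323 bits
✓ Chain rule verified (Δ = 0.0001 is 4-dp rounding noise: each of the three values was rounded independently).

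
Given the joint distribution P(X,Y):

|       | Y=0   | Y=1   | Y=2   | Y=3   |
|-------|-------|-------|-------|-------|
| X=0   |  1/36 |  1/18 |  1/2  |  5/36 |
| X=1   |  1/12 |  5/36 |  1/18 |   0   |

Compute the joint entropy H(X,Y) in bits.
2.1968 bits

H(X,Y) = -Σ_{x,y} P(x,y) log₂ P(x,y). Per-cell terms -P(x,y)·log₂P(x,y):
  X=0: 0.14361, 0.23166, 0.50000, 0.39556
  X=1: 0.29875, 0.39556, 0.23166, 0.00000
  (cells with P = 0 contribute 0)
Sum of the 8 terms: H(X,Y) = 2.1968 bits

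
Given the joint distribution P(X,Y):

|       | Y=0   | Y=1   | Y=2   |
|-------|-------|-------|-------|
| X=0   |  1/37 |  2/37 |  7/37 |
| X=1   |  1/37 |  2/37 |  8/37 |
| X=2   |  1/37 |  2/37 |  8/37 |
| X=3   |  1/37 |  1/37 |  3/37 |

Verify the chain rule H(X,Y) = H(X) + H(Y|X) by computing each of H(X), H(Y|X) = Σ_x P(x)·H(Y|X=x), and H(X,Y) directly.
H(X) = 1.9409 bits, H(Y|X) = 1.1495 bits, H(X,Y) = 3.0904 bits

Marginal of X (row sums):
  P(X=0) = 1/37 + 2/37 + 7/37 = 10/37
  P(X=1) = 1/37 + 2/37 + 8/37 = 11/37
  P(X=2) = 1/37 + 2/37 + 8/37 = 11/37
  P(X=3) = 1/37 + 1/37 + 3/37 = 5/37
H(X) = -[(10/37)·log₂(10/37) + (11/37)·log₂(11/37) + (11/37)·log₂(11/37) + (5/37)·log₂(5/37)]
  = 0.51014 + 0.52028 + 0.52028 + 0.39021 = 1.9409 bits

H(Y|X) = Σ_x P(x)·H(Y|X=x):
  X=0: P(X=0) = 10/37, P(Y|X=0) = (1/10, 1/5, 7/10) → H(Y|X=0) = 1.15678
  X=1: P(X=1) = 11/37, P(Y|X=1) = (1/11, 2/11, 8/11) → H(Y|X=1) = 1.09580
  X=2: P(X=2) = 11/37, P(Y|X=2) = (1/11, 2/11, 8/11) → H(Y|X=2) = 1.09580
  X=3: P(X=3) = 5/37, P(Y|X=3) = (1/5, 1/5, 3/5) → H(Y|X=3) = 1.37095
H(Y|X) = (10/37)·1.15678 + (11/37)·1.09580 + (11/37)·1.09580 + (5/37)·1.37095 = 1.1495 bits

H(X,Y) = -Σ_{x,y} P(x,y) log₂ P(x,y). Per-cell terms -P(x,y)·log₂P(x,y):
  X=0: 0.14080, 0.22754, 0.45445
  X=1: 0.14080, 0.22754, 0.47772
  X=2: 0.14080, 0.22754, 0.47772
  X=3: 0.14080, 0.14080, 0.29388
Sum of the 12 terms: H(X,Y) = 3.0904 bits

Chain rule check:
  H(X) + H(Y|X) = 1.9409 + 1.1495 = 3.0904 bits
  H(X,Y) = 3.0904 bits
✓ Chain rule verified.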